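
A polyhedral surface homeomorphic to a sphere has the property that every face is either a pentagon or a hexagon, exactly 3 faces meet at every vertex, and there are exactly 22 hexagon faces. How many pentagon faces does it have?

12

Let x be the number of pentagons; then F = 22 + x.
Edge–face incidences: 2E = 6·22 + 5·x = 132 + 5x.
Every vertex has degree 3, so 3V = 2E.
Euler: V − E + F = 2 ⇒ (2E)/3 − E + (22 + x) = 2.
Multiply by 6: 2·(2E) − 3·(2E) + 6·(22 + x) = 12, i.e. 132 + 6x − (132 + 5x) = 12.
Collecting terms: x = 12.
Then 2E = 132 + 5·12 = 192, so E = 96, V = 2E/3 = 64, F = 22 + 12 = 34.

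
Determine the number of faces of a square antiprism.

10

An antiprism on an n-gon has two n-gon caps and 2n triangles: V = 2·4 = 8, E = 4·4 = 16, F = 2·4 + 2 = 10.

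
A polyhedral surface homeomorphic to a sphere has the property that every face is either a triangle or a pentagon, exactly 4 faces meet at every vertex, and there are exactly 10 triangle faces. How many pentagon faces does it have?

2

Let x be the number of pentagons; then F = 10 + x.
Edge–face incidences: 2E = 3·10 + 5·x = 30 + 5x.
Every vertex has degree 4, so 4V = 2E.
Euler: V − E + F = 2 ⇒ (2E)/4 − E + (10 + x) = 2.
Multiply by 8: 2·(2E) − 4·(2E) + 8·(10 + x) = 16, i.e. 80 + 8x − 2·(30 + 5x) = 16.
Collecting terms: −2x + 20 = 16, so −2x = −4, so x = 2.
Then 2E = 30 + 5·2 = 40, so E = 20, V = 2E/4 = 10, F = 10 + 2 = 12.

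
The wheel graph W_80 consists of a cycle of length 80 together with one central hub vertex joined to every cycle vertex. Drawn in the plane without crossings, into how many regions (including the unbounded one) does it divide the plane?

W_80 has V = 80 + 1 = 81 vertices and E = 2·80 = 160 edges.
By Euler's formula F = 2 − V + E = 2 − 81 + 160 = 81.

81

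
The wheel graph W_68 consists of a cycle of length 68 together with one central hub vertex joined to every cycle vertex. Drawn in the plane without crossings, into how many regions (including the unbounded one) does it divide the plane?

69

W_68 has V = 68 + 1 = 69 vertices and E = 2·68 = 136 edges.
By Euler's formula F = 2 − V + E = 2 − 69 + 136 = 69.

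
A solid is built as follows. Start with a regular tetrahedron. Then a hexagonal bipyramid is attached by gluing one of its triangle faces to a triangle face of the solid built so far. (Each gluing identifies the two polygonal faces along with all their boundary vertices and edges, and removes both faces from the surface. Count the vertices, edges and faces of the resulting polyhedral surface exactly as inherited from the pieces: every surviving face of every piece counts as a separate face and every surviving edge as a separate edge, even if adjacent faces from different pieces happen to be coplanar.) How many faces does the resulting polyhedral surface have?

14

A regular tetrahedron: V=4, E=6, F=4.
Attach a hexagonal bipyramid (V=8, E=18, F=12) along a 3-gon: merge 3 vertices and 3 edges, delete both glued faces → V=9, E=21, F=14.
Check: V − E + F = 9 − 21 + 14 = 2.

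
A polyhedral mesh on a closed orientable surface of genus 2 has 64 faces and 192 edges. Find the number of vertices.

126

For a closed orientable surface of genus 2, χ = 2 − 2·2 = -2.
V = -2 + E − F = -2 + 192 − 64 = 126.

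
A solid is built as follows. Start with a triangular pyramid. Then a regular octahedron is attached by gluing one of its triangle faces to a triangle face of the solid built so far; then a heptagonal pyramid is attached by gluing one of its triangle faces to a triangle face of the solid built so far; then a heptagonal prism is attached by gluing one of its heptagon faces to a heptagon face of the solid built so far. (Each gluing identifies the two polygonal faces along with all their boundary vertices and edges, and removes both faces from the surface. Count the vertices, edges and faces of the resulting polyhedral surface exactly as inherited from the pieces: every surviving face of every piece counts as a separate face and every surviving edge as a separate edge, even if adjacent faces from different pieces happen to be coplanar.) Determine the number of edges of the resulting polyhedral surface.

A triangular pyramid: V=4, E=6, F=4.
Attach a regular octahedron (V=6, E=12, F=8) along a 3-gon: merge 3 vertices and 3 edges, delete both glued faces → V=7, E=15, F=10.
Attach a heptagonal pyramid (V=8, E=14, F=8) along a 3-gon: merge 3 vertices and 3 edges, delete both glued faces → V=12, E=26, F=16.
Attach a heptagonal prism (V=14, E=21, F=9) along a 7-gon: merge 7 vertices and 7 edges, delete both glued faces → V=19, E=40, F=23.
Check: V − E + F = 19 − 40 + 23 = 2.

40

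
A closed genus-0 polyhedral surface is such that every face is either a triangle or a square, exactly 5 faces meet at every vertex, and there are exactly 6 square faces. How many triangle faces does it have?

Let x be the number of triangles; then F = 6 + x.
Edge–face incidences: 2E = 4·6 + 3·x = 24 + 3x.
Every vertex has degree 5, so 5V = 2E.
Euler: V − E + F = 2 ⇒ (2E)/5 − E + (6 + x) = 2.
Multiply by 10: 2·(2E) − 5·(2E) + 10·(6 + x) = 20, i.e. 60 + 10x − 3·(24 + 3x) = 20.
Collecting terms: x − 12 = 20, so x = 32.
Then 2E = 24 + 3·32 = 120, so E = 60, V = 2E/5 = 24, F = 6 + 32 = 38.

32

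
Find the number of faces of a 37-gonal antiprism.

76

An antiprism on an n-gon has two n-gon caps and 2n triangles: V = 2·37 = 74, E = 4·37 = 148, F = 2·37 + 2 = 76.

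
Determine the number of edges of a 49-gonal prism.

147

A prism on an n-gon has two n-gon bases and n rectangular sides: V = 2·49 = 98, E = 3·49 = 147, F = 49 + 2 = 51.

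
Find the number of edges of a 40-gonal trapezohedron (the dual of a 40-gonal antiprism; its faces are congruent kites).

160

The n-trapezohedron (dual of the n-antiprism) has V = 2·40 + 2 = 82, E = 4·40 = 160, F = 2·40 = 80.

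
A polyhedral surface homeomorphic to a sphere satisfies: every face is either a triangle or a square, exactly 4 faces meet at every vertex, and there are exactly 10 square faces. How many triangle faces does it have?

8

Let x be the number of triangles; then F = 10 + x.
Edge–face incidences: 2E = 4·10 + 3·x = 40 + 3x.
Every vertex has degree 4, so 4V = 2E.
Euler: V − E + F = 2 ⇒ (2E)/4 − E + (10 + x) = 2.
Multiply by 8: 2·(2E) − 4·(2E) + 8·(10 + x) = 16, i.e. 80 + 8x − 2·(40 + 3x) = 16.
Collecting terms: 2x = 16, so x = 8.
Then 2E = 40 + 3·8 = 64, so E = 32, V = 2E/4 = 16, F = 10 + 8 = 18.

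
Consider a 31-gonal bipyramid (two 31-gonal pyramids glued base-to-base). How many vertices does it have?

A bipyramid over an n-gon has 2n triangular faces and n + 2 vertices: V = 31 + 2 = 33, E = 3·31 = 93, F = 2·31 = 62.

33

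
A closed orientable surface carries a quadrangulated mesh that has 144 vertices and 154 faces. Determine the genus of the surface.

6

Every face is a square, so 2E = 4·154 = 616, giving E = 308.
χ = V − E + F = 144 − 308 + 154 = -10.
For a closed orientable surface χ = 2 − 2g, so g = (2 − (-10))/2 = 6.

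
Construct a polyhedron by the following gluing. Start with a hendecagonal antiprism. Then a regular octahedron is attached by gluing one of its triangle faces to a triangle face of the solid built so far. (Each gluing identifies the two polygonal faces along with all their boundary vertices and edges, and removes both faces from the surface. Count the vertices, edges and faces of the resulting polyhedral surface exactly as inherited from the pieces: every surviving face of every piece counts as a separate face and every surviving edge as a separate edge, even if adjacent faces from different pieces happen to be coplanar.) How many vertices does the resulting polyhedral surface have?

A hendecagonal antiprism: V=22, E=44, F=24.
Attach a regular octahedron (V=6, E=12, F=8) along a 3-gon: merge 3 vertices and 3 edges, delete both glued faces → V=25, E=53, F=30.
Check: V − E + F = 25 − 53 + 30 = 2.

25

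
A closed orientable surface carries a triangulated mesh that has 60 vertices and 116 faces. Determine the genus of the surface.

Every face is a triangle, so 2E = 3·116 = 348, giving E = 174.
χ = V − E + F = 60 − 174 + 116 = 2.
For a closed orientable surface χ = 2 − 2g, so g = (2 − (2))/2 = 0.

0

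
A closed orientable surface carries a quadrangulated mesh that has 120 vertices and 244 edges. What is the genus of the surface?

2

Every face is a square and each edge borders two faces, so 4F = 2·244, giving F = 122.
χ = V − E + F = 120 − 244 + 122 = -2.
For a closed orientable surface χ = 2 − 2g, so g = (2 − (-2))/2 = 2.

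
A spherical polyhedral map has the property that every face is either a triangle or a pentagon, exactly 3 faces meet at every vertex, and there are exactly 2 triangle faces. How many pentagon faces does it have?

Let x be the number of pentagons; then F = 2 + x.
Edge–face incidences: 2E = 3·2 + 5·x = 6 + 5x.
Every vertex has degree 3, so 3V = 2E.
Euler: V − E + F = 2 ⇒ (2E)/3 − E + (2 + x) = 2.
Multiply by 6: 2·(2E) − 3·(2E) + 6·(2 + x) = 12, i.e. 12 + 6x − (6 + 5x) = 12.
Collecting terms: x + 6 = 12, so x = 6.
Then 2E = 6 + 5·6 = 36, so E = 18, V = 2E/3 = 12, F = 2 + 6 = 8.

6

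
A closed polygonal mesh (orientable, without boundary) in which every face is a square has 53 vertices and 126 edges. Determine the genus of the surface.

6

Every face is a square and each edge borders two faces, so 4F = 2·126, giving F = 63.
χ = V − E + F = 53 − 126 + 63 = -10.
For a closed orientable surface χ = 2 − 2g, so g = (2 − (-10))/2 = 6.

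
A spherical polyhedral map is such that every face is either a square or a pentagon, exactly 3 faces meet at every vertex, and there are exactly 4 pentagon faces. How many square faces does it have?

Let x be the number of squares; then F = 4 + x.
Edge–face incidences: 2E = 5·4 + 4·x = 20 + 4x.
Every vertex has degree 3, so 3V = 2E.
Euler: V − E + F = 2 ⇒ (2E)/3 − E + (4 + x) = 2.
Multiply by 6: 2·(2E) − 3·(2E) + 6·(4 + x) = 12, i.e. 24 + 6x − (20 + 4x) = 12.
Collecting terms: 2x + 4 = 12, so 2x = 8, so x = 4.
Then 2E = 20 + 4·4 = 36, so E = 18, V = 2E/3 = 12, F = 4 + 4 = 8.

4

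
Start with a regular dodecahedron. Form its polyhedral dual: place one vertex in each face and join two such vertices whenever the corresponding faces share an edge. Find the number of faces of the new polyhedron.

The base solid has V = 20, E = 30, F = 12.
The dual swaps V and F and preserves E: V′ = F = 12, E′ = E = 30, F′ = V = 20.

20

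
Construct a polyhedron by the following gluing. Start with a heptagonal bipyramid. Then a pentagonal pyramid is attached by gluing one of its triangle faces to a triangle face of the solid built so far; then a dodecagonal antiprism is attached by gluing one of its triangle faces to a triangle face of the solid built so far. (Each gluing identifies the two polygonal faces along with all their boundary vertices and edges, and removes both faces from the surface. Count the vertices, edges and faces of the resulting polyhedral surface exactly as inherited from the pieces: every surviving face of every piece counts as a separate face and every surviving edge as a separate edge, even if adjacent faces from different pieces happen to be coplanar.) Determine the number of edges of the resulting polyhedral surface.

73

A heptagonal bipyramid: V=9, E=21, F=14.
Attach a pentagonal pyramid (V=6, E=10, F=6) along a 3-gon: merge 3 vertices and 3 edges, delete both glued faces → V=12, E=28, F=18.
Attach a dodecagonal antiprism (V=24, E=48, F=26) along a 3-gon: merge 3 vertices and 3 edges, delete both glued faces → V=33, E=73, F=42.
Check: V − E + F = 33 − 73 + 42 = 2.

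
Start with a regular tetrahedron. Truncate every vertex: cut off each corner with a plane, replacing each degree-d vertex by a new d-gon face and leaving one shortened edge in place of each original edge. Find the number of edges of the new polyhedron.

The base solid has V = 4, E = 6, F = 4.
Truncation replaces each original edge-end by a new vertex, so V′ = 2E = 12.
Each original edge survives, and each old vertex of degree d contributes d new edges; summing degrees gives Σd = 2E, so E′ = E + 2E = 3E = 18.
Each original face survives and each original vertex becomes one new face: F′ = F + V = 8.

18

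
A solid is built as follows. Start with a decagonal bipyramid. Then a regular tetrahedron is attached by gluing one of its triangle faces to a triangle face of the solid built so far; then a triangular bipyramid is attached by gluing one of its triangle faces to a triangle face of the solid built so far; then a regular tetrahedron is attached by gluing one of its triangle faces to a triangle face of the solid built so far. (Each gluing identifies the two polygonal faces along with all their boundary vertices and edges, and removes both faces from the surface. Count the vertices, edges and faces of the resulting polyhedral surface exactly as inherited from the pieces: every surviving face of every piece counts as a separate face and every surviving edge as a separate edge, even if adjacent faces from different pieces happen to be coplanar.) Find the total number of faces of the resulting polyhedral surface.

A decagonal bipyramid: V=12, E=30, F=20.
Attach a regular tetrahedron (V=4, E=6, F=4) along a 3-gon: merge 3 vertices and 3 edges, delete both glued faces → V=13, E=33, F=22.
Attach a triangular bipyramid (V=5, E=9, F=6) along a 3-gon: merge 3 vertices and 3 edges, delete both glued faces → V=15, E=39, F=26.
Attach a regular tetrahedron (V=4, E=6, F=4) along a 3-gon: merge 3 vertices and 3 edges, delete both glued faces → V=16, E=42, F=28.
Check: V − E + F = 16 − 42 + 28 = 2.

28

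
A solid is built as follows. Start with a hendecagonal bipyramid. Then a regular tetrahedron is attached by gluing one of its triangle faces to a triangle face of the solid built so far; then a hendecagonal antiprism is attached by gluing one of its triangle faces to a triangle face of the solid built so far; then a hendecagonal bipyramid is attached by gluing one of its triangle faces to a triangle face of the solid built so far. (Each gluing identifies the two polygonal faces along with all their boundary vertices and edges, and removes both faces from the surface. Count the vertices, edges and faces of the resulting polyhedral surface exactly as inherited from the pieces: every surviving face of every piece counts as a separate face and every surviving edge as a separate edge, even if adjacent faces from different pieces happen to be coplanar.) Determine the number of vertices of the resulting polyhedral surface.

43

A hendecagonal bipyramid: V=13, E=33, F=22.
Attach a regular tetrahedron (V=4, E=6, F=4) along a 3-gon: merge 3 vertices and 3 edges, delete both glued faces → V=14, E=36, F=24.
Attach a hendecagonal antiprism (V=22, E=44, F=24) along a 3-gon: merge 3 vertices and 3 edges, delete both glued faces → V=33, E=77, F=46.
Attach a hendecagonal bipyramid (V=13, E=33, F=22) along a 3-gon: merge 3 vertices and 3 edges, delete both glued faces → V=43, E=107, F=66.
Check: V − E + F = 43 − 107 + 66 = 2.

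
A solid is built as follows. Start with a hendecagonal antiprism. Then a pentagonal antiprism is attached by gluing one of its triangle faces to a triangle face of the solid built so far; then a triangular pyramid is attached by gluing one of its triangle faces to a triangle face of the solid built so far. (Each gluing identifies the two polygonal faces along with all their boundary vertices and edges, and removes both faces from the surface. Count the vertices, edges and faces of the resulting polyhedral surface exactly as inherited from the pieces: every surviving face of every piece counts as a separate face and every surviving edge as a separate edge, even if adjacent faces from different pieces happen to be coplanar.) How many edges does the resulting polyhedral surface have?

64

A hendecagonal antiprism: V=22, E=44, F=24.
Attach a pentagonal antiprism (V=10, E=20, F=12) along a 3-gon: merge 3 vertices and 3 edges, delete both glued faces → V=29, E=61, F=34.
Attach a triangular pyramid (V=4, E=6, F=4) along a 3-gon: merge 3 vertices and 3 edges, delete both glued faces → V=30, E=64, F=36.
Check: V − E + F = 30 − 64 + 36 = 2.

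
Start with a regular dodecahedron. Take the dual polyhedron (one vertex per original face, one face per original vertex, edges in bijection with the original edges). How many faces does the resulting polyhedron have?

The base solid has V = 20, E = 30, F = 12.
The dual swaps V and F and preserves E: V′ = F = 12, E′ = E = 30, F′ = V = 20.

20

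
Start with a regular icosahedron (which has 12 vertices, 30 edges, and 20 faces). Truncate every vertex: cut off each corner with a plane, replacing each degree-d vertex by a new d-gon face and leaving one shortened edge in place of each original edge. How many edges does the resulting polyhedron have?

90

Truncation replaces each original edge-end by a new vertex, so V′ = 2E = 60.
Each original edge survives, and each old vertex of degree d contributes d new edges; summing degrees gives Σd = 2E, so E′ = E + 2E = 3E = 90.
Each original face survives and each original vertex becomes one new face: F′ = F + V = 32.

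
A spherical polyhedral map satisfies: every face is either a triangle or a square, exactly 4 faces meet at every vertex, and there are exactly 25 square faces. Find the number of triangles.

8

Let x be the number of triangles; then F = 25 + x.
Edge–face incidences: 2E = 4·25 + 3·x = 100 + 3x.
Every vertex has degree 4, so 4V = 2E.
Euler: V − E + F = 2 ⇒ (2E)/4 − E + (25 + x) = 2.
Multiply by 8: 2·(2E) − 4·(2E) + 8·(25 + x) = 16, i.e. 200 + 8x − 2·(100 + 3x) = 16.
Collecting terms: 2x = 16, so x = 8.
Then 2E = 100 + 3·8 = 124, so E = 62, V = 2E/4 = 31, F = 25 + 8 = 33.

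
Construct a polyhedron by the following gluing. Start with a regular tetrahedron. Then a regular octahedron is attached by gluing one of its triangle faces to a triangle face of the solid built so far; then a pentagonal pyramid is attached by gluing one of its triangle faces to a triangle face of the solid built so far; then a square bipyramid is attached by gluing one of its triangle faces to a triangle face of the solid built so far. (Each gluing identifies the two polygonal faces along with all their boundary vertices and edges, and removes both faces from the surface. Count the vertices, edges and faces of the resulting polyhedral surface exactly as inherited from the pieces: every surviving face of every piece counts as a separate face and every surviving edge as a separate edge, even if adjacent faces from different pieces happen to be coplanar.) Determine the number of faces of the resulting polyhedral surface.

20

A regular tetrahedron: V=4, E=6, F=4.
Attach a regular octahedron (V=6, E=12, F=8) along a 3-gon: merge 3 vertices and 3 edges, delete both glued faces → V=7, E=15, F=10.
Attach a pentagonal pyramid (V=6, E=10, F=6) along a 3-gon: merge 3 vertices and 3 edges, delete both glued faces → V=10, E=22, F=14.
Attach a square bipyramid (V=6, E=12, F=8) along a 3-gon: merge 3 vertices and 3 edges, delete both glued faces → V=13, E=31, F=20.
Check: V − E + F = 13 − 31 + 20 = 2.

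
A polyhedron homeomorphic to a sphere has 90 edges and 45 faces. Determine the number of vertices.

47

Here V − E + F = 2.
V = 2 + E − F = 2 + 90 − 45 = 47.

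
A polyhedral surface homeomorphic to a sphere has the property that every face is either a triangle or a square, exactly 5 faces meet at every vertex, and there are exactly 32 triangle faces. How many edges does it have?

60

Let x be the number of squares; then F = 32 + x.
Edge–face incidences: 2E = 3·32 + 4·x = 96 + 4x.
Every vertex has degree 5, so 5V = 2E.
Euler: V − E + F = 2 ⇒ (2E)/5 − E + (32 + x) = 2.
Multiply by 10: 2·(2E) − 5·(2E) + 10·(32 + x) = 20, i.e. 320 + 10x − 3·(96 + 4x) = 20.
Collecting terms: −2x + 32 = 20, so −2x = −12, so x = 6.
Then 2E = 96 + 4·6 = 120, so E = 60, V = 2E/5 = 24, F = 32 + 6 = 38.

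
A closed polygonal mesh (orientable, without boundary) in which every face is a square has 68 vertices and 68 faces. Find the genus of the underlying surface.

Every face is a square, so 2E = 4·68 = 272, giving E = 136.
χ = V − E + F = 68 − 136 + 68 = 0.
For a closed orientable surface χ = 2 − 2g, so g = (2 − (0))/2 = 1.

1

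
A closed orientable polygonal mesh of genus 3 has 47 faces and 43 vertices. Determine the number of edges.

For a closed orientable surface of genus 3, χ = 2 − 2·3 = -4.
E = V + F − (-4) = 43 + 47 − (-4) = 94.

94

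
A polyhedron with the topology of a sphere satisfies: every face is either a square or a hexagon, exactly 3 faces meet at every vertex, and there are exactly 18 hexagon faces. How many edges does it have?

Let x be the number of squares; then F = 18 + x.
Edge–face incidences: 2E = 6·18 + 4·x = 108 + 4x.
Every vertex has degree 3, so 3V = 2E.
Euler: V − E + F = 2 ⇒ (2E)/3 − E + (18 + x) = 2.
Multiply by 6: 2·(2E) − 3·(2E) + 6·(18 + x) = 12, i.e. 108 + 6x − (108 + 4x) = 12.
Collecting terms: 2x = 12, so x = 6.
Then 2E = 108 + 4·6 = 132, so E = 66, V = 2E/3 = 44, F = 18 + 6 = 24.

66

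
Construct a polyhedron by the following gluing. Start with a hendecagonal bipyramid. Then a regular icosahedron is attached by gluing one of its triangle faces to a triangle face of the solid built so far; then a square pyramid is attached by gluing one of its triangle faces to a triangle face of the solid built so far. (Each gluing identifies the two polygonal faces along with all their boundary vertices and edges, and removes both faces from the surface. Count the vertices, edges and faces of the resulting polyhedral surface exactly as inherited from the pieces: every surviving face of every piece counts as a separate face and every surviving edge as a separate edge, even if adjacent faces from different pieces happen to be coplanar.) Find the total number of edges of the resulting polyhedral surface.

65

A hendecagonal bipyramid: V=13, E=33, F=22.
Attach a regular icosahedron (V=12, E=30, F=20) along a 3-gon: merge 3 vertices and 3 edges, delete both glued faces → V=22, E=60, F=40.
Attach a square pyramid (V=5, E=8, F=5) along a 3-gon: merge 3 vertices and 3 edges, delete both glued faces → V=24, E=65, F=43.
Check: V − E + F = 24 − 65 + 43 = 2.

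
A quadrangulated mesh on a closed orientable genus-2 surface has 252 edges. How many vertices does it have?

124

χ = 2 − 2·2 = -2, and every face is a square so 4F = 2E.
F = 2E/4 = 126. Then V = -2 + E − F = -2 + 252 − 126 = 124.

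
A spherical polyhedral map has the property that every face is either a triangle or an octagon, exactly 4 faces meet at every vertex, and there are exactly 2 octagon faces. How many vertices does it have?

16

Let x be the number of triangles; then F = 2 + x.
Edge–face incidences: 2E = 8·2 + 3·x = 16 + 3x.
Every vertex has degree 4, so 4V = 2E.
Euler: V − E + F = 2 ⇒ (2E)/4 − E + (2 + x) = 2.
Multiply by 8: 2·(2E) − 4·(2E) + 8·(2 + x) = 16, i.e. 16 + 8x − 2·(16 + 3x) = 16.
Collecting terms: 2x − 16 = 16, so 2x = 32, so x = 16.
Then 2E = 16 + 3·16 = 64, so E = 32, V = 2E/4 = 16, F = 2 + 16 = 18.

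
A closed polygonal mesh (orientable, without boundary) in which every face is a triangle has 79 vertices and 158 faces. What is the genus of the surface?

Every face is a triangle, so 2E = 3·158 = 474, giving E = 237.
χ = V − E + F = 79 − 237 + 158 = 0.
For a closed orientable surface χ = 2 − 2g, so g = (2 − (0))/2 = 1.

1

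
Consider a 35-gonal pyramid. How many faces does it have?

36

A pyramid on an n-gon base has one n-gon and n triangles: V = 35 + 1 = 36, E = 2·35 = 70, F = 35 + 1 = 36.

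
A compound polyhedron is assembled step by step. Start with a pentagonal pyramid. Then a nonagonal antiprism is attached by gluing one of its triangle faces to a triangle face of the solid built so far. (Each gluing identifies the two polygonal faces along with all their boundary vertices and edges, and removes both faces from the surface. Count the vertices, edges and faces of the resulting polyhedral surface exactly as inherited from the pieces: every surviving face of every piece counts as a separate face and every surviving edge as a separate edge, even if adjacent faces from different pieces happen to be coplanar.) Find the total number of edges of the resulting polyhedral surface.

43

A pentagonal pyramid: V=6, E=10, F=6.
Attach a nonagonal antiprism (V=18, E=36, F=20) along a 3-gon: merge 3 vertices and 3 edges, delete both glued faces → V=21, E=43, F=24.
Check: V − E + F = 21 − 43 + 24 = 2.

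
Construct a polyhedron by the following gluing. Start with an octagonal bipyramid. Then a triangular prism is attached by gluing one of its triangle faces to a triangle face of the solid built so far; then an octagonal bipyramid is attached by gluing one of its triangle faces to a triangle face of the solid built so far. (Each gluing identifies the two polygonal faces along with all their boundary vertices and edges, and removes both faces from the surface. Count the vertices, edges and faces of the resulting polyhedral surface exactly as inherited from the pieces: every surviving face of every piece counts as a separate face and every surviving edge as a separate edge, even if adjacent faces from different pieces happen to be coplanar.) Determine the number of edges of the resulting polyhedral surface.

An octagonal bipyramid: V=10, E=24, F=16.
Attach a triangular prism (V=6, E=9, F=5) along a 3-gon: merge 3 vertices and 3 edges, delete both glued faces → V=13, E=30, F=19.
Attach an octagonal bipyramid (V=10, E=24, F=16) along a 3-gon: merge 3 vertices and 3 edges, delete both glued faces → V=20, E=51, F=33.
Check: V − E + F = 20 − 51 + 33 = 2.

51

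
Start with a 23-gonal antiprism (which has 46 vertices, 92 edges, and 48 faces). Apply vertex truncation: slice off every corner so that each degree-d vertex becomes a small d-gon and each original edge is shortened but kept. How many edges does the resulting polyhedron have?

276

Truncation replaces each original edge-end by a new vertex, so V′ = 2E = 184.
Each original edge survives, and each old vertex of degree d contributes d new edges; summing degrees gives Σd = 2E, so E′ = E + 2E = 3E = 276.
Each original face survives and each original vertex becomes one new face: F′ = F + V = 94.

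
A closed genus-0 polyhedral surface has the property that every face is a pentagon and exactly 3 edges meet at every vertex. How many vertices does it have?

Each face has 5 edges and each edge borders two faces, so 2E = 5F.
Each vertex has degree 3, so 3V = 2E and hence V = 5F/3.
Euler: V − E + F = 2 ⇒ (5F/3) − (5F/2) + F = 2.
Multiply by 6: (10 − 15 + 6)F = 12, i.e. 1F = 12.
So F = 12, E = 5·12/2 = 30, V = 5·12/3 = 20.

20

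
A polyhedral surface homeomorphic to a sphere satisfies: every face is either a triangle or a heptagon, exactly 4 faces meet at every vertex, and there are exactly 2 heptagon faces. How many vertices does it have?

14

Let x be the number of triangles; then F = 2 + x.
Edge–face incidences: 2E = 7·2 + 3·x = 14 + 3x.
Every vertex has degree 4, so 4V = 2E.
Euler: V − E + F = 2 ⇒ (2E)/4 − E + (2 + x) = 2.
Multiply by 8: 2·(2E) − 4·(2E) + 8·(2 + x) = 16, i.e. 16 + 8x − 2·(14 + 3x) = 16.
Collecting terms: 2x − 12 = 16, so 2x = 28, so x = 14.
Then 2E = 14 + 3·14 = 56, so E = 28, V = 2E/4 = 14, F = 2 + 14 = 16.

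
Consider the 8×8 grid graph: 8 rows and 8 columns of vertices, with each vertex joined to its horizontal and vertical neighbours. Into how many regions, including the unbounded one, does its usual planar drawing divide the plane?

The grid has V = 8·8 = 64 vertices and E = 8·7 + 8·7 = 112 edges.
F = 2 − V + E = 2 − 64 + 112 = 50.

50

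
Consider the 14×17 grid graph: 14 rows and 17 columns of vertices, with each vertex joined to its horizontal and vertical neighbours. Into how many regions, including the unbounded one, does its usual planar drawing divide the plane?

209

The grid has V = 14·17 = 238 vertices and E = 14·16 + 17·13 = 445 edges.
F = 2 − V + E = 2 − 238 + 445 = 209.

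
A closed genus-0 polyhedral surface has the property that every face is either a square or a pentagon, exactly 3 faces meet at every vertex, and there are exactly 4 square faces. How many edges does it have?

Let x be the number of pentagons; then F = 4 + x.
Edge–face incidences: 2E = 4·4 + 5·x = 16 + 5x.
Every vertex has degree 3, so 3V = 2E.
Euler: V − E + F = 2 ⇒ (2E)/3 − E + (4 + x) = 2.
Multiply by 6: 2·(2E) − 3·(2E) + 6·(4 + x) = 12, i.e. 24 + 6x − (16 + 5x) = 12.
Collecting terms: x + 8 = 12, so x = 4.
Then 2E = 16 + 5·4 = 36, so E = 18, V = 2E/3 = 12, F = 4 + 4 = 8.

18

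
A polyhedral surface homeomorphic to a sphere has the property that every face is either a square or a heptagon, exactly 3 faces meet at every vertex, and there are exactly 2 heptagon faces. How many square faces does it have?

7

Let x be the number of squares; then F = 2 + x.
Edge–face incidences: 2E = 7·2 + 4·x = 14 + 4x.
Every vertex has degree 3, so 3V = 2E.
Euler: V − E + F = 2 ⇒ (2E)/3 − E + (2 + x) = 2.
Multiply by 6: 2·(2E) − 3·(2E) + 6·(2 + x) = 12, i.e. 12 + 6x − (14 + 4x) = 12.
Collecting terms: 2x − 2 = 12, so 2x = 14, so x = 7.
Then 2E = 14 + 4·7 = 42, so E = 21, V = 2E/3 = 14, F = 2 + 7 = 9.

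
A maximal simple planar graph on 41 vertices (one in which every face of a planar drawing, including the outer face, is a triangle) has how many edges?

117

In a plane triangulation 3F = 2E and V − E + F = 2, so E = 3V − 6 = 3·41 − 6 = 117.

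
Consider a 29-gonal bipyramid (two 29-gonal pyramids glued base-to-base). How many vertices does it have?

31

A bipyramid over an n-gon has 2n triangular faces and n + 2 vertices: V = 29 + 2 = 31, E = 3·29 = 87, F = 2·29 = 58.
Check: V − E + F = 31 − 87 + 58 = 2.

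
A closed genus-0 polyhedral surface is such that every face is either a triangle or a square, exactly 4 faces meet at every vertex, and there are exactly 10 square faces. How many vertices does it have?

16

Let x be the number of triangles; then F = 10 + x.
Edge–face incidences: 2E = 4·10 + 3·x = 40 + 3x.
Every vertex has degree 4, so 4V = 2E.
Euler: V − E + F = 2 ⇒ (2E)/4 − E + (10 + x) = 2.
Multiply by 8: 2·(2E) − 4·(2E) + 8·(10 + x) = 16, i.e. 80 + 8x − 2·(40 + 3x) = 16.
Collecting terms: 2x = 16, so x = 8.
Then 2E = 40 + 3·8 = 64, so E = 32, V = 2E/4 = 16, F = 10 + 8 = 18.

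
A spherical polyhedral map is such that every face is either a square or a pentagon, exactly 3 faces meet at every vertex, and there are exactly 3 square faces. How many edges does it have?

21

Let x be the number of pentagons; then F = 3 + x.
Edge–face incidences: 2E = 4·3 + 5·x = 12 + 5x.
Every vertex has degree 3, so 3V = 2E.
Euler: V − E + F = 2 ⇒ (2E)/3 − E + (3 + x) = 2.
Multiply by 6: 2·(2E) − 3·(2E) + 6·(3 + x) = 12, i.e. 18 + 6x − (12 + 5x) = 12.
Collecting terms: x + 6 = 12, so x = 6.
Then 2E = 12 + 5·6 = 42, so E = 21, V = 2E/3 = 14, F = 3 + 6 = 9.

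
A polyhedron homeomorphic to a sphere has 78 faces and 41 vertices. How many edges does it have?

117

Here V − E + F = 2.
E = V + F − (2) = 41 + 78 − (2) = 117.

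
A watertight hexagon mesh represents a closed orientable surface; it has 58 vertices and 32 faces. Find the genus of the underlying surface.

4

Every face is a hexagon, so 2E = 6·32 = 192, giving E = 96.
χ = V − E + F = 58 − 96 + 32 = -6.
For a closed orientable surface χ = 2 − 2g, so g = (2 − (-6))/2 = 4.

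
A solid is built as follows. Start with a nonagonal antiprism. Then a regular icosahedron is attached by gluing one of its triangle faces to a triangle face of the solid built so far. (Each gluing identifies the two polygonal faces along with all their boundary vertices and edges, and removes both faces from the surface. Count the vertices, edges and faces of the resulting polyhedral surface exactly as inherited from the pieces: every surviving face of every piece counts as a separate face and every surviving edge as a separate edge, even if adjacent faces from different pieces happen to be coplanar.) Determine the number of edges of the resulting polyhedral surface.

A nonagonal antiprism: V=18, E=36, F=20.
Attach a regular icosahedron (V=12, E=30, F=20) along a 3-gon: merge 3 vertices and 3 edges, delete both glued faces → V=27, E=63, F=38.
Check: V − E + F = 27 − 63 + 38 = 2.

63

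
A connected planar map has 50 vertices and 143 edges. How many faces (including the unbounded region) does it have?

Euler's formula for a connected plane graph: V − E + F = 2, so F = 2 − 50 + 143 = 95.

95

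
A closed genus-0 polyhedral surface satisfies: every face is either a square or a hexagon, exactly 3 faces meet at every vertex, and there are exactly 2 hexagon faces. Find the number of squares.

6

Let x be the number of squares; then F = 2 + x.
Edge–face incidences: 2E = 6·2 + 4·x = 12 + 4x.
Every vertex has degree 3, so 3V = 2E.
Euler: V − E + F = 2 ⇒ (2E)/3 − E + (2 + x) = 2.
Multiply by 6: 2·(2E) − 3·(2E) + 6·(2 + x) = 12, i.e. 12 + 6x − (12 + 4x) = 12.
Collecting terms: 2x = 12, so x = 6.
Then 2E = 12 + 4·6 = 36, so E = 18, V = 2E/3 = 12, F = 2 + 6 = 8.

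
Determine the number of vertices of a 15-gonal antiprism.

An antiprism on an n-gon has two n-gon caps and 2n triangles: V = 2·15 = 30, E = 4·15 = 60, F = 2·15 + 2 = 32.
Check: V − E + F = 30 − 60 + 32 = 2.

30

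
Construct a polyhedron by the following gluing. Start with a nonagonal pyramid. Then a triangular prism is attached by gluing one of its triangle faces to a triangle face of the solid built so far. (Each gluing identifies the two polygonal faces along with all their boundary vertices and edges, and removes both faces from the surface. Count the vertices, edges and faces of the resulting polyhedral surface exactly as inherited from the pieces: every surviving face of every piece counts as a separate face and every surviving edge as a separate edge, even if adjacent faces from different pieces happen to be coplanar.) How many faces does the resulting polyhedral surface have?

13

A nonagonal pyramid: V=10, E=18, F=10.
Attach a triangular prism (V=6, E=9, F=5) along a 3-gon: merge 3 vertices and 3 edges, delete both glued faces → V=13, E=24, F=13.
Check: V − E + F = 13 − 24 + 13 = 2.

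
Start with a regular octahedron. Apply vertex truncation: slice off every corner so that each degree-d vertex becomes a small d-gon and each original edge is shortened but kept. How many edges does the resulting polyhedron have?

The base solid has V = 6, E = 12, F = 8.
Truncation replaces each original edge-end by a new vertex, so V′ = 2E = 24.
Each original edge survives, and each old vertex of degree d contributes d new edges; summing degrees gives Σd = 2E, so E′ = E + 2E = 3E = 36.
Each original face survives and each original vertex becomes one new face: F′ = F + V = 14.

36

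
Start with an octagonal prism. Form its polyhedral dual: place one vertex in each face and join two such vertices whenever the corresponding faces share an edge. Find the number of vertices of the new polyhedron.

The base solid has V = 16, E = 24, F = 10.
The dual swaps V and F and preserves E: V′ = F = 10, E′ = E = 24, F′ = V = 16.

10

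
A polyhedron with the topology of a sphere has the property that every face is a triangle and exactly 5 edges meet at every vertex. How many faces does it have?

Each face has 3 edges and each edge borders two faces, so 2E = 3F.
Each vertex has degree 5, so 5V = 2E and hence V = 3F/5.
Euler: V − E + F = 2 ⇒ (3F/5) − (3F/2) + F = 2.
Multiply by 10: (6 − 15 + 10)F = 20, i.e. 1F = 20.
So F = 20, E = 3·20/2 = 30, V = 3·20/5 = 12.

20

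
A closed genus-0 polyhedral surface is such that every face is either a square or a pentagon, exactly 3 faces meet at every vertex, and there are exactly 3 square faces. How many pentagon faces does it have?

6

Let x be the number of pentagons; then F = 3 + x.
Edge–face incidences: 2E = 4·3 + 5·x = 12 + 5x.
Every vertex has degree 3, so 3V = 2E.
Euler: V − E + F = 2 ⇒ (2E)/3 − E + (3 + x) = 2.
Multiply by 6: 2·(2E) − 3·(2E) + 6·(3 + x) = 12, i.e. 18 + 6x − (12 + 5x) = 12.
Collecting terms: x + 6 = 12, so x = 6.
Then 2E = 12 + 5·6 = 42, so E = 21, V = 2E/3 = 14, F = 3 + 6 = 9.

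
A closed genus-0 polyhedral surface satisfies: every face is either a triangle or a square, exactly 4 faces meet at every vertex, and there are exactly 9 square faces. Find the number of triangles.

8

Let x be the number of triangles; then F = 9 + x.
Edge–face incidences: 2E = 4·9 + 3·x = 36 + 3x.
Every vertex has degree 4, so 4V = 2E.
Euler: V − E + F = 2 ⇒ (2E)/4 − E + (9 + x) = 2.
Multiply by 8: 2·(2E) − 4·(2E) + 8·(9 + x) = 16, i.e. 72 + 8x − 2·(36 + 3x) = 16.
Collecting terms: 2x = 16, so x = 8.
Then 2E = 36 + 3·8 = 60, so E = 30, V = 2E/4 = 15, F = 9 + 8 = 17.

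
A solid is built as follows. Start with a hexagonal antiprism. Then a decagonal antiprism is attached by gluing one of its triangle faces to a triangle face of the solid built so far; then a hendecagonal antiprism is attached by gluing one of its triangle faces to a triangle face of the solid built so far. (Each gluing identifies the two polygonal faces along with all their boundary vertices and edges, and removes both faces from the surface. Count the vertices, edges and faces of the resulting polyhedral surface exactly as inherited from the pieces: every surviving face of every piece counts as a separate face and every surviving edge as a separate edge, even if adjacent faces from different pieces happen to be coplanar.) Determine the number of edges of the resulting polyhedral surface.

102

A hexagonal antiprism: V=12, E=24, F=14.
Attach a decagonal antiprism (V=20, E=40, F=22) along a 3-gon: merge 3 vertices and 3 edges, delete both glued faces → V=29, E=61, F=34.
Attach a hendecagonal antiprism (V=22, E=44, F=24) along a 3-gon: merge 3 vertices and 3 edges, delete both glued faces → V=48, E=102, F=56.
Check: V − E + F = 48 − 102 + 56 = 2.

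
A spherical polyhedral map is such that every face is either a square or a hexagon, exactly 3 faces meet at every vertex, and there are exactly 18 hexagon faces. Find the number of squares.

6

Let x be the number of squares; then F = 18 + x.
Edge–face incidences: 2E = 6·18 + 4·x = 108 + 4x.
Every vertex has degree 3, so 3V = 2E.
Euler: V − E + F = 2 ⇒ (2E)/3 − E + (18 + x) = 2.
Multiply by 6: 2·(2E) − 3·(2E) + 6·(18 + x) = 12, i.e. 108 + 6x − (108 + 4x) = 12.
Collecting terms: 2x = 12, so x = 6.
Then 2E = 108 + 4·6 = 132, so E = 66, V = 2E/3 = 44, F = 18 + 6 = 24.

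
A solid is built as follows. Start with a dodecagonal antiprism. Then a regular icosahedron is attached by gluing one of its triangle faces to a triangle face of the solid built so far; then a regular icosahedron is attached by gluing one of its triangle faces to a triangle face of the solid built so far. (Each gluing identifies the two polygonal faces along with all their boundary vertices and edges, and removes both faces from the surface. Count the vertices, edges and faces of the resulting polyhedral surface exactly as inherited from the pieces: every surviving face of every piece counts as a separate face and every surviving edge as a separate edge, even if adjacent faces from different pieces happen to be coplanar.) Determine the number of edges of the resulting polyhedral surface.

102

A dodecagonal antiprism: V=24, E=48, F=26.
Attach a regular icosahedron (V=12, E=30, F=20) along a 3-gon: merge 3 vertices and 3 edges, delete both glued faces → V=33, E=75, F=44.
Attach a regular icosahedron (V=12, E=30, F=20) along a 3-gon: merge 3 vertices and 3 edges, delete both glued faces → V=42, E=102, F=62.
Check: V − E + F = 42 − 102 + 62 = 2.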